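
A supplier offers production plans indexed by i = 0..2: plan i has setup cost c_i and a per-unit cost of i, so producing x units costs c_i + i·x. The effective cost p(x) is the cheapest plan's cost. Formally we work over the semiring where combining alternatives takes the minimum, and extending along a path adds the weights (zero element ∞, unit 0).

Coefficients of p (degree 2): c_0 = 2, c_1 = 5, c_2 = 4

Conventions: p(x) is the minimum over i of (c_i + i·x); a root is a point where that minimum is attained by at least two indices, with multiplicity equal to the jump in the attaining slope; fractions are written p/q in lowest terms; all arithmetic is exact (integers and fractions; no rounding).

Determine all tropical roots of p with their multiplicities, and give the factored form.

hull edge (i=0, c=2) to (i=2, c=4): slope 1, span 2
Factored form: p(x) = 4 ⊗ (x ⊕ (-1)) ⊗ (x ⊕ (-1))
Answer: roots = -1 (mult 2)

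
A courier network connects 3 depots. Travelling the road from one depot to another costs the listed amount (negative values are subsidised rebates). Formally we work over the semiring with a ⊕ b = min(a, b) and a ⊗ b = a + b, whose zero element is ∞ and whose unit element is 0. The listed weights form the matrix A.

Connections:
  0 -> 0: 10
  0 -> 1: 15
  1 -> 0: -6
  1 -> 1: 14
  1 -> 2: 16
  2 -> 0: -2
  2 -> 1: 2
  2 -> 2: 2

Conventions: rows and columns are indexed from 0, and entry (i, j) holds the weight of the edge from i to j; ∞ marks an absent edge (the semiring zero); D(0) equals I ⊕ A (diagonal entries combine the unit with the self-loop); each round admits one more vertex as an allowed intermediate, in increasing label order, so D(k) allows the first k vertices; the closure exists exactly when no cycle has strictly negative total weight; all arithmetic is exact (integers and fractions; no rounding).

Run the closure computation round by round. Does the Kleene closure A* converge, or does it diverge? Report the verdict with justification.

D(0):
  [0, 15, ∞]
  [-6, 0, 16]
  [-2, 2, 0]
D(1):
  [0, 15, ∞]
  [-6, 0, 16]
  [-2, 2, 0]
D(2):
  [0, 15, 31]
  [-6, 0, 16]
  [-4, 2, 0]
D(3):
  [0, 15, 31]
  [-6, 0, 16]
  [-4, 2, 0]
Key observation: every diagonal entry stays at the unit through all rounds, so no improving cycle exists.
Answer: CONVERGES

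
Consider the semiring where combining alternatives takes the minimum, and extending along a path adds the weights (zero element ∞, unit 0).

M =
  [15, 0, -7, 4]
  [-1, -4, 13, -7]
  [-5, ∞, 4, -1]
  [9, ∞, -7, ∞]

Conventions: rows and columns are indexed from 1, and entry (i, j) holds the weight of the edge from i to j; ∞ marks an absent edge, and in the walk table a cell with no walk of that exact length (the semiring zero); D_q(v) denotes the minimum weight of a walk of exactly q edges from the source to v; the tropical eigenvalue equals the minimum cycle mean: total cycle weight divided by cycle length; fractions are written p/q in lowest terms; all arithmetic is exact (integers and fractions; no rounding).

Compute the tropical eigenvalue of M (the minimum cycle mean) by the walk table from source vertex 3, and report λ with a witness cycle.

q=0: [∞, ∞, 0, ∞]
q=1: [-5, ∞, 4, -1]
q=2: [-1, -5, -12, -1]
q=3: [-17, -9, -8, -13]
q=4: [-13, -17, -24, -16]
Optimal cycle mean attained by: cycle 1->3->1, total (-7) + (-5), length 2.
Answer: λ = -6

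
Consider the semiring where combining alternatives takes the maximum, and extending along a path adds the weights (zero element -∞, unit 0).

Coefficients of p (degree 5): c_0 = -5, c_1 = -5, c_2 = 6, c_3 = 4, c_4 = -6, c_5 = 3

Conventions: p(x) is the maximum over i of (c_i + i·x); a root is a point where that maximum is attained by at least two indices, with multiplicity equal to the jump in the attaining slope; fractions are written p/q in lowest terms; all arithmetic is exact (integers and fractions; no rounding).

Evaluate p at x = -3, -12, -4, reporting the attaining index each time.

p(-3) = max(-5+0·(-3)=-5, -5+1·(-3)=-8, 6+2·(-3)=0, 4+3·(-3)=-5, -6+4·(-3)=-18, 3+5·(-3)=-12) = 0 (attained by i=2)
p(-12) = max(-5+0·(-12)=-5, -5+1·(-12)=-17, 6+2·(-12)=-18, 4+3·(-12)=-32, -6+4·(-12)=-54, 3+5·(-12)=-57) = -5 (attained by i=0)
p(-4) = max(-5+0·(-4)=-5, -5+1·(-4)=-9, 6+2·(-4)=-2, 4+3·(-4)=-8, -6+4·(-4)=-22, 3+5·(-4)=-17) = -2 (attained by i=2)
Answer: p(-3) = 0; p(-12) = -5; p(-4) = -2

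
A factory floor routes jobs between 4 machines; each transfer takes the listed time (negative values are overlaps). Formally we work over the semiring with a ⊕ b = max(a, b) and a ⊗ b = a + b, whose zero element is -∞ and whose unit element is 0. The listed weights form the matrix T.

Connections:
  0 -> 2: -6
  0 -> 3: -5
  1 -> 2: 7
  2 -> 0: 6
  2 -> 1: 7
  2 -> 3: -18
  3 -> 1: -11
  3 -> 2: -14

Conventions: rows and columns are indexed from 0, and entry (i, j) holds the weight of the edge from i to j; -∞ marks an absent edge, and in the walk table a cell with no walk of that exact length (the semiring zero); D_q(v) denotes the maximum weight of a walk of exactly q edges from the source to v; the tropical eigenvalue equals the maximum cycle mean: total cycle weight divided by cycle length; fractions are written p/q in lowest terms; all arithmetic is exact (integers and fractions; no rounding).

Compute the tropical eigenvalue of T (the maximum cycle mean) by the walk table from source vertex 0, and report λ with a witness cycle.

q=0: [0, -∞, -∞, -∞]
q=1: [-∞, -∞, -6, -5]
q=2: [0, 1, -19, -24]
q=3: [-13, -12, 8, -5]
q=4: [14, 15, -5, -10]
Optimal cycle mean attained by: cycle 1->2->1, total 7 + 7, length 2.
Answer: λ = 7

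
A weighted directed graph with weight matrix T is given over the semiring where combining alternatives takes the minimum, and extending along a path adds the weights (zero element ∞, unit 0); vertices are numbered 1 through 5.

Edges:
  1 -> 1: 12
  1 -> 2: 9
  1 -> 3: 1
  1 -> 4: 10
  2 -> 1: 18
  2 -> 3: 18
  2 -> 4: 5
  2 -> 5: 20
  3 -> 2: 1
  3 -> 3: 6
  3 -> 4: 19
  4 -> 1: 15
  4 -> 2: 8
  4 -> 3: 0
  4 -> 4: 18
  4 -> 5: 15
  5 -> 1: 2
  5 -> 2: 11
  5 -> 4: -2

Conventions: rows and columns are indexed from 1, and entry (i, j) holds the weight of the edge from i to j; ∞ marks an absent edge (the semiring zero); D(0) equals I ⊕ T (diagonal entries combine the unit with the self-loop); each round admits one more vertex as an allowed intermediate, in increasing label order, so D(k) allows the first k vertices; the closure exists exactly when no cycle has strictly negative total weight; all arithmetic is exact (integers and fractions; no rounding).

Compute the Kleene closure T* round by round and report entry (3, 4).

D(0):
  [0, 9, 1, 10, ∞]
  [18, 0, 18, 5, 20]
  [∞, 1, 0, 19, ∞]
  [15, 8, 0, 0, 15]
  [2, 11, ∞, -2, 0]
D(1):
  [0, 9, 1, 10, ∞]
  [18, 0, 18, 5, 20]
  [∞, 1, 0, 19, ∞]
  [15, 8, 0, 0, 15]
  [2, 11, 3, -2, 0]
D(2):
  [0, 9, 1, 10, 29]
  [18, 0, 18, 5, 20]
  [19, 1, 0, 6, 21]
  [15, 8, 0, 0, 15]
  [2, 11, 3, -2, 0]
D(3):
  [0, 2, 1, 7, 22]
  [18, 0, 18, 5, 20]
  [19, 1, 0, 6, 21]
  [15, 1, 0, 0, 15]
  [2, 4, 3, -2, 0]
D(4):
  [0, 2, 1, 7, 22]
  [18, 0, 5, 5, 20]
  [19, 1, 0, 6, 21]
  [15, 1, 0, 0, 15]
  [2, -1, -2, -2, 0]
D(5):
  [0, 2, 1, 7, 22]
  [18, 0, 5, 5, 20]
  [19, 1, 0, 6, 21]
  [15, 1, 0, 0, 15]
  [2, -1, -2, -2, 0]
Answer: T*[3][4] = 6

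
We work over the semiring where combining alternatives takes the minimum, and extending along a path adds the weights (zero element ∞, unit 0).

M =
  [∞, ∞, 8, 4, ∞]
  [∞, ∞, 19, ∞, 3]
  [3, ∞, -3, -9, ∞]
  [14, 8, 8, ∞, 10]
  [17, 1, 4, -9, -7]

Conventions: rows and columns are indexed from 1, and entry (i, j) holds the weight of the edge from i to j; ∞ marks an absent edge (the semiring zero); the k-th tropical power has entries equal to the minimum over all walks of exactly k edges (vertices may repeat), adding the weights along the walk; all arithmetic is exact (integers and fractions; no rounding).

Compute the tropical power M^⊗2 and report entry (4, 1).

M^⊗2:
  [11, 12, 5, -1, 14]
  [20, 4, 7, -6, -4]
  [0, -1, -6, -12, 1]
  [11, 11, 5, -1, 3]
  [5, -6, -3, -16, -14]
Key observation: the optimum is the walk 4->3->1, with weight 8 + 3 = 11.
Optimal value attained by: walk 4->3->1.
Answer: (M^⊗2)[4][1] = 11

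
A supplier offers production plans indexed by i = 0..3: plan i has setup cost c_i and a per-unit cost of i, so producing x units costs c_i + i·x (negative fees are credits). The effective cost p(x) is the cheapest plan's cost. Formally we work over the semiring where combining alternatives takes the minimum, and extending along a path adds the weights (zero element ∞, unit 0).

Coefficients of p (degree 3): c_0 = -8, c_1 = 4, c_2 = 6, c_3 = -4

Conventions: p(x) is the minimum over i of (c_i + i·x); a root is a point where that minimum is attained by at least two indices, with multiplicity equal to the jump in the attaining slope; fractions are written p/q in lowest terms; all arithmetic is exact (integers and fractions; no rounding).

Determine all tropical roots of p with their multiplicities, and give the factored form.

hull edge (i=0, c=-8) to (i=3, c=-4): slope 4/3, span 3
Factored form: p(x) = -4 ⊗ (x ⊕ (-4/3)) ⊗ (x ⊕ (-4/3)) ⊗ (x ⊕ (-4/3))
Answer: roots = -4/3 (mult 3)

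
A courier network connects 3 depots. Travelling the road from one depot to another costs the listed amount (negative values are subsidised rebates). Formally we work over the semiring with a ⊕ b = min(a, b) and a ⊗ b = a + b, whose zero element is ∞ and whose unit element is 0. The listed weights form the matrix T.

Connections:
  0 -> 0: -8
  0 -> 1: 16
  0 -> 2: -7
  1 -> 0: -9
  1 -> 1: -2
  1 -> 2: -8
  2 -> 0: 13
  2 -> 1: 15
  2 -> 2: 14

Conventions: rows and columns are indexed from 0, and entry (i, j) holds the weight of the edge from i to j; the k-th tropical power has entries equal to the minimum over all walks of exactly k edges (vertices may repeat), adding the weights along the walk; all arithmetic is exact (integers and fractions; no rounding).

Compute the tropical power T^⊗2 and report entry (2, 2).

T^⊗2:
  [-16, 8, -15]
  [-17, -4, -16]
  [5, 13, 6]
Key observation: the optimum is the walk 2->0->2, with weight 13 + (-7) = 6.
Optimal value attained by: walk 2->0->2.
Answer: (T^⊗2)[2][2] = 6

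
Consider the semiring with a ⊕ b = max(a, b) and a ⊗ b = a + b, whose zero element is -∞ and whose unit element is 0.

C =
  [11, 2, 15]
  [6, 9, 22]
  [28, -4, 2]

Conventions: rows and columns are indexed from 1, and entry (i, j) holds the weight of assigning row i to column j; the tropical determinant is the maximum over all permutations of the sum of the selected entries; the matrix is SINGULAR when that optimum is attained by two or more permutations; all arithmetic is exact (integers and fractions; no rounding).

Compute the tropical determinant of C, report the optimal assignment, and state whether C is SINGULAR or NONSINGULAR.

σ = (1, 2, 3): 11 + 9 + 2 = 22
σ = (1, 3, 2): 11 + 22 + (-4) = 29
σ = (2, 1, 3): 2 + 6 + 2 = 10
σ = (2, 3, 1): 2 + 22 + 28 = 52
σ = (3, 1, 2): 15 + 6 + (-4) = 17
σ = (3, 2, 1): 15 + 9 + 28 = 52
Optimal value attained by: σ = (2, 3, 1).
Answer: det⊕(C) = 52; verdict: SINGULAR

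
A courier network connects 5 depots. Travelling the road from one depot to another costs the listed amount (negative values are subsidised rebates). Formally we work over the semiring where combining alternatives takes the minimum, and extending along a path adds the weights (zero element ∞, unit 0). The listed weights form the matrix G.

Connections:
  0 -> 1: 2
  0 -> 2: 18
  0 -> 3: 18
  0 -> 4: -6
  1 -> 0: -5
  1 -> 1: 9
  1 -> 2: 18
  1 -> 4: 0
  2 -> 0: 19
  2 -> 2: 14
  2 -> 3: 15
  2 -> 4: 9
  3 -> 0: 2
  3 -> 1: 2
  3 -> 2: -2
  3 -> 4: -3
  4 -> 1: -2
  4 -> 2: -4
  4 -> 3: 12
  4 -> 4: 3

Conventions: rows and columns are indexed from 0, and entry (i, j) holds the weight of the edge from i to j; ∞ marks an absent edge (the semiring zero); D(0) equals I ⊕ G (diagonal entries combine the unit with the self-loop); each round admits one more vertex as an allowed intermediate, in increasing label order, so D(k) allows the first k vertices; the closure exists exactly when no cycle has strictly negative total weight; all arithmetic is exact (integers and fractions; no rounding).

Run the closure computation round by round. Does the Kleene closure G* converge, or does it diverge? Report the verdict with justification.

D(0):
  [0, 2, 18, 18, -6]
  [-5, 0, 18, ∞, 0]
  [19, ∞, 0, 15, 9]
  [2, 2, -2, 0, -3]
  [∞, -2, -4, 12, 0]
Detection: at round 1, diagonal entry (1, 1) turns strictly negative.
Key observation: the cycle 1->0->1 has total weight (-5) + 2, which is strictly negative.
Answer: DIVERGES — negative cycle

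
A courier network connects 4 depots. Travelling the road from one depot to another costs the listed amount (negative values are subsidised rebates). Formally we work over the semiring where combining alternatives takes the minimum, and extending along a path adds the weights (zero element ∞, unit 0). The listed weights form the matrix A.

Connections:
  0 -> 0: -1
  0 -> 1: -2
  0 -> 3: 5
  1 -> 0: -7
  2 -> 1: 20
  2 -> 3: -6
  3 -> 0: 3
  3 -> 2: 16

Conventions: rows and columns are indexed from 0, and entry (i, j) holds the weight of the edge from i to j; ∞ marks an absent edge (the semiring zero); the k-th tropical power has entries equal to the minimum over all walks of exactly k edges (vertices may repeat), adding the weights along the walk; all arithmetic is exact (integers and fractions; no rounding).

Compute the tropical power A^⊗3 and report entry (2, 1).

A^⊗2:
  [-9, -3, 21, 4]
  [-8, -9, ∞, -2]
  [-3, ∞, 10, ∞]
  [2, 1, ∞, 8]
A^⊗3:
  [-10, -11, 20, -4]
  [-16, -10, 14, -3]
  [-4, -5, ∞, 2]
  [-6, 0, 24, 7]
Key observation: the optimum is the walk 2->3->0->1, with weight (-6) + 3 + (-2) = -5.
Optimal value attained by: walk 2->3->0->1.
Answer: (A^⊗3)[2][1] = -5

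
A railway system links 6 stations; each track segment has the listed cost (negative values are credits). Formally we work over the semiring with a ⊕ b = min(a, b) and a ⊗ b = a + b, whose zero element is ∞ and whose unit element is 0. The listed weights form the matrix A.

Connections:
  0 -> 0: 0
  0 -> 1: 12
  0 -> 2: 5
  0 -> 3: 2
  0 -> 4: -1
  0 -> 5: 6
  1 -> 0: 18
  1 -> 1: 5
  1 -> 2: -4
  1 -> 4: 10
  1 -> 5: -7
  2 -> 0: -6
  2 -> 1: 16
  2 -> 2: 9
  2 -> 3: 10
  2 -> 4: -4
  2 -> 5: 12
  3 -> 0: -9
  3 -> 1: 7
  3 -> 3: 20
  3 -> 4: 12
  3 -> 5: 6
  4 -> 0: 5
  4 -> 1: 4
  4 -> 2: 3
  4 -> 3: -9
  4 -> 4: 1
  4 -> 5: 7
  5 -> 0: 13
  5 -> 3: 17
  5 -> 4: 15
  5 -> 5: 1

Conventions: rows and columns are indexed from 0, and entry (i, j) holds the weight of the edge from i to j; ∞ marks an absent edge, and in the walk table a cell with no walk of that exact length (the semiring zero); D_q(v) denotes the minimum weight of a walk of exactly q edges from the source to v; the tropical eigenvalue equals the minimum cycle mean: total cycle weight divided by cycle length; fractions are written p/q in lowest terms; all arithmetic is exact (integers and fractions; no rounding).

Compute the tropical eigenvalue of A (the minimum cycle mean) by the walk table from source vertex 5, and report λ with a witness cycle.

q=0: [∞, ∞, ∞, ∞, ∞, 0]
q=1: [13, ∞, ∞, 17, 15, 1]
q=2: [8, 19, 18, 6, 12, 2]
q=3: [-3, 13, 13, 3, 7, 3]
q=4: [-6, 9, 2, -2, -4, 3]
q=5: [-11, 0, -1, -13, -7, 0]
q=6: [-22, -6, -6, -16, -12, -7]
Optimal cycle mean attained by: cycle 0->4->3->0, total (-1) + (-9) + (-9), length 3.
Answer: λ = -19/3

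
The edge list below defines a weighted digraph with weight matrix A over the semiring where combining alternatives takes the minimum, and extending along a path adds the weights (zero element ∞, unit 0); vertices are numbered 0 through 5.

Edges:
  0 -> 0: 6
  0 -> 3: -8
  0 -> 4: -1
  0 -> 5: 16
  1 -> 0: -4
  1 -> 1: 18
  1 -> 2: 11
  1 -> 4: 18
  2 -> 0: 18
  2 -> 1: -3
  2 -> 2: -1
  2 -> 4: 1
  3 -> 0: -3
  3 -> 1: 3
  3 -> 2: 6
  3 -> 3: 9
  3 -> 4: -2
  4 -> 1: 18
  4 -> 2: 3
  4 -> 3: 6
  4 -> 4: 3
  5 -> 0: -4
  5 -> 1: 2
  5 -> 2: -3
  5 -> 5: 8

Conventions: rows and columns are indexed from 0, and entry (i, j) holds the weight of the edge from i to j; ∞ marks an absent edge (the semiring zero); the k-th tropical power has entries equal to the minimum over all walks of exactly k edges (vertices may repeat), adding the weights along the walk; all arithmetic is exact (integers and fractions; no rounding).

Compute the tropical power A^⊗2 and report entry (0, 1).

A^⊗2:
  [-11, -5, -2, -2, -10, 22]
  [2, 8, 10, -12, -5, 12]
  [-7, -4, -2, 7, 0, 34]
  [-1, 3, 1, -11, -4, 13]
  [3, 0, 2, 9, 4, ∞]
  [-2, -6, -4, -12, -5, 12]
Key observation: the optimum is the walk 0->3->1, with weight (-8) + 3 = -5.
Optimal value attained by: walk 0->3->1.
Answer: (A^⊗2)[0][1] = -5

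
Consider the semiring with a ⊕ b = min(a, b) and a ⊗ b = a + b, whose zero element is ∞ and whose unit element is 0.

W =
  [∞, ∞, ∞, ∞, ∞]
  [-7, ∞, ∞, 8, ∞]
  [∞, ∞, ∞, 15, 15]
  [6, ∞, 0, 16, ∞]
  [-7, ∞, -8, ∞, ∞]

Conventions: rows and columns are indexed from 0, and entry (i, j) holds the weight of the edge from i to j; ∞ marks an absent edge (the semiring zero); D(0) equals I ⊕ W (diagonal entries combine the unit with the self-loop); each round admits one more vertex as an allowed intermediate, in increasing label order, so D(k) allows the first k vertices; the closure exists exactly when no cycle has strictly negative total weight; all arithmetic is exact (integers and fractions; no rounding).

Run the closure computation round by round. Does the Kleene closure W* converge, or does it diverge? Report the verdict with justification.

D(0):
  [0, ∞, ∞, ∞, ∞]
  [-7, 0, ∞, 8, ∞]
  [∞, ∞, 0, 15, 15]
  [6, ∞, 0, 0, ∞]
  [-7, ∞, -8, ∞, 0]
D(1):
  [0, ∞, ∞, ∞, ∞]
  [-7, 0, ∞, 8, ∞]
  [∞, ∞, 0, 15, 15]
  [6, ∞, 0, 0, ∞]
  [-7, ∞, -8, ∞, 0]
D(2):
  [0, ∞, ∞, ∞, ∞]
  [-7, 0, ∞, 8, ∞]
  [∞, ∞, 0, 15, 15]
  [6, ∞, 0, 0, ∞]
  [-7, ∞, -8, ∞, 0]
D(3):
  [0, ∞, ∞, ∞, ∞]
  [-7, 0, ∞, 8, ∞]
  [∞, ∞, 0, 15, 15]
  [6, ∞, 0, 0, 15]
  [-7, ∞, -8, 7, 0]
D(4):
  [0, ∞, ∞, ∞, ∞]
  [-7, 0, 8, 8, 23]
  [21, ∞, 0, 15, 15]
  [6, ∞, 0, 0, 15]
  [-7, ∞, -8, 7, 0]
D(5):
  [0, ∞, ∞, ∞, ∞]
  [-7, 0, 8, 8, 23]
  [8, ∞, 0, 15, 15]
  [6, ∞, 0, 0, 15]
  [-7, ∞, -8, 7, 0]
Key observation: every diagonal entry stays at the unit through all rounds, so no improving cycle exists.
Answer: CONVERGES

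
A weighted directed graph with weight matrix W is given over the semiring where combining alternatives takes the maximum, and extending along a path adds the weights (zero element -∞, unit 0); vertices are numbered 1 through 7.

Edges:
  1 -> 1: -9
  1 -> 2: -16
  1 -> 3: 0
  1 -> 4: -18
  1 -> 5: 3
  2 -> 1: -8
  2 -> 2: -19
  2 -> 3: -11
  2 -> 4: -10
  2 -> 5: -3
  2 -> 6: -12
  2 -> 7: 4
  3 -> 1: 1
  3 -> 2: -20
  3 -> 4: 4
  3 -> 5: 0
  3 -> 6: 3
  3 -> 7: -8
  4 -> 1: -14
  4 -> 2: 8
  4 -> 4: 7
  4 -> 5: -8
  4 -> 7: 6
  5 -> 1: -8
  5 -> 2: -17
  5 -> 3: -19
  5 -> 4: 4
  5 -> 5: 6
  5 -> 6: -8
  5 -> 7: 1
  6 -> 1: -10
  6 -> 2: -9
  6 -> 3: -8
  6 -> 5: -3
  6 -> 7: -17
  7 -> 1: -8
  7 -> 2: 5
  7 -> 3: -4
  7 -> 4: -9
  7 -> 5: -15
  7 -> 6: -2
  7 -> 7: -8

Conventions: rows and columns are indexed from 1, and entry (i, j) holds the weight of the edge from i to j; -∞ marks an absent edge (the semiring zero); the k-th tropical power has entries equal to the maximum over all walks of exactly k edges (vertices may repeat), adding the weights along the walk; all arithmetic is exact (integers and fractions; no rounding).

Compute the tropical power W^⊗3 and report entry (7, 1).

W^⊗2:
  [1, -10, -9, 7, 9, 3, 4]
  [-4, 9, 0, 1, 3, 2, -2]
  [-7, 12, 1, 11, 6, -8, 10]
  [0, 15, 2, 14, 5, 4, 13]
  [-2, 12, -3, 11, 12, -1, 10]
  [-7, -12, -10, 1, 3, -5, -2]
  [-3, -1, -6, 0, 2, -1, 9]
W^⊗3:
  [1, 15, 1, 14, 15, 2, 13]
  [1, 9, -2, 8, 9, 3, 13]
  [4, 19, 6, 18, 12, 8, 17]
  [7, 22, 9, 21, 12, 11, 20]
  [4, 19, 6, 18, 18, 8, 17]
  [-5, 9, -6, 8, 9, -4, 7]
  [1, 14, 5, 7, 8, 7, 6]
Key observation: the optimum is the walk 7->2->7->1, with weight 5 + 4 + (-8) = 1.
Optimal value attained by: walk 7->2->7->1.
Answer: (W^⊗3)[7][1] = 1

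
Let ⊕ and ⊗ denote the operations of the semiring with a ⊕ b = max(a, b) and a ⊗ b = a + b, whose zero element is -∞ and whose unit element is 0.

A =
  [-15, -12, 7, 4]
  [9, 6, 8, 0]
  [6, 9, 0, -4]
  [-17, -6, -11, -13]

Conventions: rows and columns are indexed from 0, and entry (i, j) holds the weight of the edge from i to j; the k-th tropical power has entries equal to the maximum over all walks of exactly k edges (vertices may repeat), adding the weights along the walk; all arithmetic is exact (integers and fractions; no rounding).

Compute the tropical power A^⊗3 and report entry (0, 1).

A^⊗2:
  [13, 16, 7, 3]
  [15, 17, 16, 13]
  [18, 15, 17, 10]
  [3, 0, 2, -6]
A^⊗3:
  [25, 22, 24, 17]
  [26, 25, 25, 19]
  [24, 26, 25, 22]
  [9, 11, 10, 7]
Key observation: the optimum is the walk 0->2->1->1, with weight 7 + 9 + 6 = 22.
Optimal value attained by: walk 0->2->1->1.
Answer: (A^⊗3)[0][1] = 22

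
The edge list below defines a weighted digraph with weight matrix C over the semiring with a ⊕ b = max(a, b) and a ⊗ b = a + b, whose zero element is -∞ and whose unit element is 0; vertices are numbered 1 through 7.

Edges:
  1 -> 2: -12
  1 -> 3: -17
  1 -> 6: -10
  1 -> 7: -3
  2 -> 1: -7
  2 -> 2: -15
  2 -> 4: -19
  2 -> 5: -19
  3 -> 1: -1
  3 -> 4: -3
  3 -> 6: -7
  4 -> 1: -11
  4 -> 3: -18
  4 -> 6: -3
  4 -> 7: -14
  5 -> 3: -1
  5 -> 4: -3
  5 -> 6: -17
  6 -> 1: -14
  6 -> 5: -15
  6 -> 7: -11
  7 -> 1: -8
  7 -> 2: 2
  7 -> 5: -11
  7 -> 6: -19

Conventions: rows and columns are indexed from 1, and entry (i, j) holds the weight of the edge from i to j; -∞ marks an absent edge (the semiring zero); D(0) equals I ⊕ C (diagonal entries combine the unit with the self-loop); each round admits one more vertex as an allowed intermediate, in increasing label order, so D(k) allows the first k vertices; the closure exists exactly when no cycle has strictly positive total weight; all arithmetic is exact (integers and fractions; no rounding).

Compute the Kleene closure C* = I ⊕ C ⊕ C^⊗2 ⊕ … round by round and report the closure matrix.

D(0):
  [0, -12, -17, -∞, -∞, -10, -3]
  [-7, 0, -∞, -19, -19, -∞, -∞]
  [-1, -∞, 0, -3, -∞, -7, -∞]
  [-11, -∞, -18, 0, -∞, -3, -14]
  [-∞, -∞, -1, -3, 0, -17, -∞]
  [-14, -∞, -∞, -∞, -15, 0, -11]
  [-8, 2, -∞, -∞, -11, -19, 0]
D(1):
  [0, -12, -17, -∞, -∞, -10, -3]
  [-7, 0, -24, -19, -19, -17, -10]
  [-1, -13, 0, -3, -∞, -7, -4]
  [-11, -23, -18, 0, -∞, -3, -14]
  [-∞, -∞, -1, -3, 0, -17, -∞]
  [-14, -26, -31, -∞, -15, 0, -11]
  [-8, 2, -25, -∞, -11, -18, 0]
D(2):
  [0, -12, -17, -31, -31, -10, -3]
  [-7, 0, -24, -19, -19, -17, -10]
  [-1, -13, 0, -3, -32, -7, -4]
  [-11, -23, -18, 0, -42, -3, -14]
  [-∞, -∞, -1, -3, 0, -17, -∞]
  [-14, -26, -31, -45, -15, 0, -11]
  [-5, 2, -22, -17, -11, -15, 0]
D(3):
  [0, -12, -17, -20, -31, -10, -3]
  [-7, 0, -24, -19, -19, -17, -10]
  [-1, -13, 0, -3, -32, -7, -4]
  [-11, -23, -18, 0, -42, -3, -14]
  [-2, -14, -1, -3, 0, -8, -5]
  [-14, -26, -31, -34, -15, 0, -11]
  [-5, 2, -22, -17, -11, -15, 0]
D(4):
  [0, -12, -17, -20, -31, -10, -3]
  [-7, 0, -24, -19, -19, -17, -10]
  [-1, -13, 0, -3, -32, -6, -4]
  [-11, -23, -18, 0, -42, -3, -14]
  [-2, -14, -1, -3, 0, -6, -5]
  [-14, -26, -31, -34, -15, 0, -11]
  [-5, 2, -22, -17, -11, -15, 0]
D(5):
  [0, -12, -17, -20, -31, -10, -3]
  [-7, 0, -20, -19, -19, -17, -10]
  [-1, -13, 0, -3, -32, -6, -4]
  [-11, -23, -18, 0, -42, -3, -14]
  [-2, -14, -1, -3, 0, -6, -5]
  [-14, -26, -16, -18, -15, 0, -11]
  [-5, 2, -12, -14, -11, -15, 0]
D(6):
  [0, -12, -17, -20, -25, -10, -3]
  [-7, 0, -20, -19, -19, -17, -10]
  [-1, -13, 0, -3, -21, -6, -4]
  [-11, -23, -18, 0, -18, -3, -14]
  [-2, -14, -1, -3, 0, -6, -5]
  [-14, -26, -16, -18, -15, 0, -11]
  [-5, 2, -12, -14, -11, -15, 0]
D(7):
  [0, -1, -15, -17, -14, -10, -3]
  [-7, 0, -20, -19, -19, -17, -10]
  [-1, -2, 0, -3, -15, -6, -4]
  [-11, -12, -18, 0, -18, -3, -14]
  [-2, -3, -1, -3, 0, -6, -5]
  [-14, -9, -16, -18, -15, 0, -11]
  [-5, 2, -12, -14, -11, -15, 0]
Answer: C* = [[0, -1, -15, -17, -14, -10, -3], [-7, 0, -20, -19, -19, -17, -10], [-1, -2, 0, -3, -15, -6, -4], [-11, -12, -18, 0, -18, -3, -14], [-2, -3, -1, -3, 0, -6, -5], [-14, -9, -16, -18, -15, 0, -11], [-5, 2, -12, -14, -11, -15, 0]]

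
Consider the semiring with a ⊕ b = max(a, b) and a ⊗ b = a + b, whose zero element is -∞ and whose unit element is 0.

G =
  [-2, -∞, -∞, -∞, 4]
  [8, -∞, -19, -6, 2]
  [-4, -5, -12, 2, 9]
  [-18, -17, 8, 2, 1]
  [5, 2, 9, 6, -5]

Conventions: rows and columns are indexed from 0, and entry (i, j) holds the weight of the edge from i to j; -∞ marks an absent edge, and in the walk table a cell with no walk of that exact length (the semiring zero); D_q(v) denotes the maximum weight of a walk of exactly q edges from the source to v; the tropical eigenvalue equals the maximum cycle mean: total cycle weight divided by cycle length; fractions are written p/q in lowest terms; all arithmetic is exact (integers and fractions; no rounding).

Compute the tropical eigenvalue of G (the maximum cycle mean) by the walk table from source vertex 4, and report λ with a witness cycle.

q=0: [-∞, -∞, -∞, -∞, 0]
q=1: [5, 2, 9, 6, -5]
q=2: [10, 4, 14, 11, 18]
q=3: [23, 20, 27, 24, 23]
q=4: [28, 25, 32, 29, 36]
q=5: [41, 38, 45, 42, 41]
Optimal cycle mean attained by: cycle 2->4->2, total 9 + 9, length 2.
Answer: λ = 9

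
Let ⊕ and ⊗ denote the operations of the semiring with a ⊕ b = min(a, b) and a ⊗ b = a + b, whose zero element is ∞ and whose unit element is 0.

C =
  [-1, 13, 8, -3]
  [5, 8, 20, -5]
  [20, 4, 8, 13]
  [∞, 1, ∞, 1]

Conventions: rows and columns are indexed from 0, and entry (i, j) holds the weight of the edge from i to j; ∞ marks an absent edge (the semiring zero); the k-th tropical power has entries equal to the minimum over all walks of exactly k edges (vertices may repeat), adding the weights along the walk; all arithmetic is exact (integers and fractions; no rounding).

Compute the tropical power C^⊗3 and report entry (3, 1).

C^⊗2:
  [-2, -2, 7, -4]
  [4, -4, 13, -4]
  [9, 12, 16, -1]
  [6, 2, 21, -4]
C^⊗3:
  [-3, -3, 6, -7]
  [1, -3, 12, -9]
  [8, 0, 17, 0]
  [5, -3, 14, -3]
Key observation: the optimum is the walk 3->1->3->1, with weight 1 + (-5) + 1 = -3.
Optimal value attained by: walk 3->1->3->1.
Answer: (C^⊗3)[3][1] = -3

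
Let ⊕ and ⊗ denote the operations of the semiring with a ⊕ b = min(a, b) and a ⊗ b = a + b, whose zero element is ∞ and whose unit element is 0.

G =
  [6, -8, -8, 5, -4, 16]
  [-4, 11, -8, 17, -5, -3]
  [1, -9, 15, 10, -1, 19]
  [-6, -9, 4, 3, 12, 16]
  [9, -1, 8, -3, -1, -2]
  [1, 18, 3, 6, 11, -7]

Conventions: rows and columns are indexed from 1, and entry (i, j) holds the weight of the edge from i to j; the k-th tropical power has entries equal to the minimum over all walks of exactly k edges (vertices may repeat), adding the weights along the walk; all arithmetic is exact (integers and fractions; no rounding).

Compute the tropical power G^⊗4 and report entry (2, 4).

G^⊗2:
  [-12, -17, -16, -7, -13, -11]
  [-7, -17, -12, -8, -9, -10]
  [-13, -7, -17, -4, -14, -12]
  [-13, -14, -17, -1, -14, -12]
  [-9, -12, -9, -4, -6, -9]
  [-6, -7, -7, -1, -3, -14]
G^⊗3:
  [-21, -25, -25, -16, -22, -20]
  [-21, -21, -25, -12, -22, -20]
  [-16, -26, -21, -17, -18, -19]
  [-18, -26, -22, -17, -19, -19]
  [-16, -18, -20, -9, -17, -16]
  [-13, -16, -15, -8, -12, -21]
G^⊗4:
  [-29, -34, -33, -25, -30, -28]
  [-25, -34, -29, -25, -26, -27]
  [-30, -30, -34, -21, -31, -29]
  [-30, -31, -34, -22, -31, -29]
  [-22, -29, -26, -20, -23, -23]
  [-20, -24, -24, -15, -21, -28]
Key observation: the optimum is the walk 2->3->2->5->4, with weight (-8) + (-9) + (-5) + (-3) = -25.
Optimal value attained by: walk 2->3->2->5->4.
Answer: (G^⊗4)[2][4] = -25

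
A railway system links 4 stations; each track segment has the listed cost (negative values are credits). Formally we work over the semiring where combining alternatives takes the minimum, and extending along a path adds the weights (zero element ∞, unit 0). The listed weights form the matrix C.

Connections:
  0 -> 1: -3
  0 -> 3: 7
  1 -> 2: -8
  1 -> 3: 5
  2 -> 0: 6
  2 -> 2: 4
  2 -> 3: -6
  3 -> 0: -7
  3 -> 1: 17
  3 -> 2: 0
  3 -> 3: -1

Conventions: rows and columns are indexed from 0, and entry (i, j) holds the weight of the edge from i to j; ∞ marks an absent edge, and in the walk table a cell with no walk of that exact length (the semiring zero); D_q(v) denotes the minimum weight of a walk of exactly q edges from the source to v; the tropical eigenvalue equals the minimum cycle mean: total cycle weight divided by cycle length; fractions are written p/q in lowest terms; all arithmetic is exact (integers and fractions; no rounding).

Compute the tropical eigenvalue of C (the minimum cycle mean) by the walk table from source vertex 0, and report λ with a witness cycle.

q=0: [0, ∞, ∞, ∞]
q=1: [∞, -3, ∞, 7]
q=2: [0, 24, -11, 2]
q=3: [-5, -3, -7, -17]
q=4: [-24, -8, -17, -18]
Optimal cycle mean attained by: cycle 0->1->2->3->0, total (-3) + (-8) + (-6) + (-7), length 4.
Answer: λ = -6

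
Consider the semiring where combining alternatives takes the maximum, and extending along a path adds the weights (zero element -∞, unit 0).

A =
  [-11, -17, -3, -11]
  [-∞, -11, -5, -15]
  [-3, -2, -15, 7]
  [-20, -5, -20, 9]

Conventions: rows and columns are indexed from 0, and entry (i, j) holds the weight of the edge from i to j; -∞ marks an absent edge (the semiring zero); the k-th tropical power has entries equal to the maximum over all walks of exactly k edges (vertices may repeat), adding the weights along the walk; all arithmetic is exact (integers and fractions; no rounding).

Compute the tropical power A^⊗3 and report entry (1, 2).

A^⊗2:
  [-6, -5, -14, 4]
  [-8, -7, -16, 2]
  [-13, 2, -6, 16]
  [-11, 4, -10, 18]
A^⊗3:
  [-16, -1, -9, 13]
  [-18, -3, -11, 11]
  [-4, 11, -3, 25]
  [-2, 13, -1, 27]
Key observation: the optimum is the walk 1->2->0->2, with weight (-5) + (-3) + (-3) = -11.
Optimal value attained by: walk 1->2->0->2.
Answer: (A^⊗3)[1][2] = -11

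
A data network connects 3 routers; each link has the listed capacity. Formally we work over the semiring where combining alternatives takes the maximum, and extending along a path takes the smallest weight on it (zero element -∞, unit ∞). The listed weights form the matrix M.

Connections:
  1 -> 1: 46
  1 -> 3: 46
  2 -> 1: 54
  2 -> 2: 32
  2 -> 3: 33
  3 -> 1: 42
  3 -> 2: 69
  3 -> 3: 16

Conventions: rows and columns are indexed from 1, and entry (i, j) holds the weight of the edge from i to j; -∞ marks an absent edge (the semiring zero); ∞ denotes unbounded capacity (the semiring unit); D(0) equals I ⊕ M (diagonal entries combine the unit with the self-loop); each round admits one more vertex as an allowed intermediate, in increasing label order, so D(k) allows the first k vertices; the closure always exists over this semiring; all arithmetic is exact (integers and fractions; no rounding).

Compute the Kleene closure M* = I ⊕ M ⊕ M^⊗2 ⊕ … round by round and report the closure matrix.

D(0):
  [∞, -∞, 46]
  [54, ∞, 33]
  [42, 69, ∞]
D(1):
  [∞, -∞, 46]
  [54, ∞, 46]
  [42, 69, ∞]
D(2):
  [∞, -∞, 46]
  [54, ∞, 46]
  [54, 69, ∞]
D(3):
  [∞, 46, 46]
  [54, ∞, 46]
  [54, 69, ∞]
Answer: M* = [[∞, 46, 46], [54, ∞, 46], [54, 69, ∞]]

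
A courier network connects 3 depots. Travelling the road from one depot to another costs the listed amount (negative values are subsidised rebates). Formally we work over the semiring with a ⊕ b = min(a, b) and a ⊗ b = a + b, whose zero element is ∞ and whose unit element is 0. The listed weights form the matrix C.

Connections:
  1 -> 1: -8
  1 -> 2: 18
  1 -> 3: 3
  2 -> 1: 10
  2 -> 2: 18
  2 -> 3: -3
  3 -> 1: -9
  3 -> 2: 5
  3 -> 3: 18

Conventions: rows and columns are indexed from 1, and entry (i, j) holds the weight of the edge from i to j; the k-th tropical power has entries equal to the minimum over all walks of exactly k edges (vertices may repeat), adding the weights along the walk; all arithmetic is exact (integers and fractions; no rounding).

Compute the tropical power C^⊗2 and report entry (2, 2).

C^⊗2:
  [-16, 8, -5]
  [-12, 2, 13]
  [-17, 9, -6]
Key observation: the optimum is the walk 2->3->2, with weight (-3) + 5 = 2.
Optimal value attained by: walk 2->3->2.
Answer: (C^⊗2)[2][2] = 2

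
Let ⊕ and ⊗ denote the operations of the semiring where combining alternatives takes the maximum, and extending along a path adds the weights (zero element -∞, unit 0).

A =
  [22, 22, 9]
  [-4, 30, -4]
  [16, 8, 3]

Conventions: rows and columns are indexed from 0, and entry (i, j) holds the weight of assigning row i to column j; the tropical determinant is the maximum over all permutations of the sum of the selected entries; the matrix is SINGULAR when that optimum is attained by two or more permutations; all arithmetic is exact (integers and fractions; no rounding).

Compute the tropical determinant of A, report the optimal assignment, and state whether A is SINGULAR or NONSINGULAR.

σ = (0, 1, 2): 22 + 30 + 3 = 55
σ = (0, 2, 1): 22 + (-4) + 8 = 26
σ = (1, 0, 2): 22 + (-4) + 3 = 21
σ = (1, 2, 0): 22 + (-4) + 16 = 34
σ = (2, 0, 1): 9 + (-4) + 8 = 13
σ = (2, 1, 0): 9 + 30 + 16 = 55
Optimal value attained by: σ = (0, 1, 2).
Answer: det⊕(A) = 55; verdict: SINGULAR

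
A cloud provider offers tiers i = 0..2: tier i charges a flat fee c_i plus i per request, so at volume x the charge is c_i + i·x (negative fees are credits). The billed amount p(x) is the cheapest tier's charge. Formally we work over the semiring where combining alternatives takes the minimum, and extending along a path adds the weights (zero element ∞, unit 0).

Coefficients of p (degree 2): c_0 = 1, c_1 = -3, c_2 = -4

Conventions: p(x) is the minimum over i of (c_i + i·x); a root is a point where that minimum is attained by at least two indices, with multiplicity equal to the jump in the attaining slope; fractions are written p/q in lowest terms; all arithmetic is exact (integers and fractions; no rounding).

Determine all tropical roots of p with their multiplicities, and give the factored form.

hull edge (i=0, c=1) to (i=1, c=-3): slope -4, span 1
hull edge (i=1, c=-3) to (i=2, c=-4): slope -1, span 1
Factored form: p(x) = -4 ⊗ (x ⊕ 1) ⊗ (x ⊕ 4)
Answer: roots = 1 (mult 1), 4 (mult 1)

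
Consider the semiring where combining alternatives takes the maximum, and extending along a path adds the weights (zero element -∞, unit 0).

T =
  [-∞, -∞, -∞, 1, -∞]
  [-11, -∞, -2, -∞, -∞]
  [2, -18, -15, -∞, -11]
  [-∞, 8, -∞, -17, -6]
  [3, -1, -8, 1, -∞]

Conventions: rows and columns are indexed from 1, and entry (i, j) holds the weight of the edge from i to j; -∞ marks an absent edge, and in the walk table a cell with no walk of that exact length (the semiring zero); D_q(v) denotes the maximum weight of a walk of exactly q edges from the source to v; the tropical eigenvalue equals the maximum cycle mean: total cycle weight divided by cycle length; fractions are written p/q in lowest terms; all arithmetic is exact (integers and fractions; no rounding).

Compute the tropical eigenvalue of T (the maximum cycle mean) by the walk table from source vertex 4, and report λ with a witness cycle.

q=0: [-∞, -∞, -∞, 0, -∞]
q=1: [-∞, 8, -∞, -17, -6]
q=2: [-3, -7, 6, -5, -23]
q=3: [8, 3, -9, -2, -5]
q=4: [-2, 6, 1, 9, -8]
q=5: [3, 17, 4, -1, 3]
Optimal cycle mean attained by: cycle 1->4->2->3->1, total 1 + 8 + (-2) + 2, length 4.
Answer: λ = 9/4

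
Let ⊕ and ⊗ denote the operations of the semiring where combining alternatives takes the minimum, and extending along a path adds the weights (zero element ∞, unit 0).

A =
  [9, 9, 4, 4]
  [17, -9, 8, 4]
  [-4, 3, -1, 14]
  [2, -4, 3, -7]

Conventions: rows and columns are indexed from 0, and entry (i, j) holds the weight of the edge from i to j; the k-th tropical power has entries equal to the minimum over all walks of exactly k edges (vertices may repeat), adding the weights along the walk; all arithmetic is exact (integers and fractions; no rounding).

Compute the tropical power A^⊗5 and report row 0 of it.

A^⊗2:
  [0, 0, 3, -3]
  [4, -18, -1, -5]
  [-5, -6, -2, 0]
  [-5, -13, -4, -14]
A^⊗3:
  [-1, -9, 0, -10]
  [-5, -27, -10, -14]
  [-6, -15, -3, -7]
  [-12, -22, -11, -21]
A^⊗4:
  [-8, -18, -7, -17]
  [-14, -36, -19, -23]
  [-7, -24, -7, -14]
  [-19, -31, -18, -28]
A^⊗5:
  [-15, -27, -14, -24]
  [-23, -45, -28, -32]
  [-12, -33, -16, -21]
  [-26, -40, -25, -35]
Answer: row 0 of A^⊗5 = [-15, -27, -14, -24]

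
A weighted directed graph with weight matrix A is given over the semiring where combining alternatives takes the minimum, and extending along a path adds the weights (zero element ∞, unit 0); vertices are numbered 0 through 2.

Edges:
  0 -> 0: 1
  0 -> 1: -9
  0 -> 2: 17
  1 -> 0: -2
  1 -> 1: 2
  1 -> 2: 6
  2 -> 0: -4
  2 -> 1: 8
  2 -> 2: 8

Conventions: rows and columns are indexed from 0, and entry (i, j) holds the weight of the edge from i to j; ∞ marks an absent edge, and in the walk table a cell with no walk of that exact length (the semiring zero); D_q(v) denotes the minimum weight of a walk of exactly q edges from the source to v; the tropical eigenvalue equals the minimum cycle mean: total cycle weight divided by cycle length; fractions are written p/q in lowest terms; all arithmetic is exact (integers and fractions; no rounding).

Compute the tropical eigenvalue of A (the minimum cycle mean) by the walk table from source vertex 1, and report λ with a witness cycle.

q=0: [∞, 0, ∞]
q=1: [-2, 2, 6]
q=2: [-1, -11, 8]
q=3: [-13, -10, -5]
Optimal cycle mean attained by: cycle 0->1->0, total (-9) + (-2), length 2.
Answer: λ = -11/2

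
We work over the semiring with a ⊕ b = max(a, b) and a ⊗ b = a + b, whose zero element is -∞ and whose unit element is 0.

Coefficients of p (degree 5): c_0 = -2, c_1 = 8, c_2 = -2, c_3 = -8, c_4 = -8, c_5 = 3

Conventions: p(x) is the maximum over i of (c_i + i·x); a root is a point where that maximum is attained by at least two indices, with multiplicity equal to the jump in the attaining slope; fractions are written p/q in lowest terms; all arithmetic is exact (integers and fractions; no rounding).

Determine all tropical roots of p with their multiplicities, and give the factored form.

hull edge (i=0, c=-2) to (i=1, c=8): slope 10, span 1
hull edge (i=1, c=8) to (i=5, c=3): slope -5/4, span 4
Factored form: p(x) = 3 ⊗ (x ⊕ (-10)) ⊗ (x ⊕ 5/4) ⊗ (x ⊕ 5/4) ⊗ (x ⊕ 5/4) ⊗ (x ⊕ 5/4)
Answer: roots = -10 (mult 1), 5/4 (mult 4)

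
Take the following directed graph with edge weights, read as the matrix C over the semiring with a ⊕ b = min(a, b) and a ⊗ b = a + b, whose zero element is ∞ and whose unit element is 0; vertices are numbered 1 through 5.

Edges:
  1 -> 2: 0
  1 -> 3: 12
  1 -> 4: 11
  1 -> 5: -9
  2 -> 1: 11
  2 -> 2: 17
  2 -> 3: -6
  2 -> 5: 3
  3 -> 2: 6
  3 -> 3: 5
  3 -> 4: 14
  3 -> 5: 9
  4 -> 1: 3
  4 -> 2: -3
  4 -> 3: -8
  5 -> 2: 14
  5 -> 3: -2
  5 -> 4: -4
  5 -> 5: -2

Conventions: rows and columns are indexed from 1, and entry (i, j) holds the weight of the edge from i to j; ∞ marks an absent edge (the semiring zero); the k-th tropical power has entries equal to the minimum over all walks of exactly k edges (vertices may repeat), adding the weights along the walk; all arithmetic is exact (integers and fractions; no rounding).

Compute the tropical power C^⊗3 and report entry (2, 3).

C^⊗2:
  [11, 5, -11, -13, -11]
  [28, 0, -1, -1, 1]
  [17, 11, 0, 5, 7]
  [8, -2, -9, 6, -6]
  [-1, -7, -12, -6, -4]
C^⊗3:
  [-10, -16, -21, -15, -13]
  [2, -4, -9, -3, -1]
  [8, 2, -3, 3, 5]
  [9, -3, -8, -10, -8]
  [-3, -9, -14, -8, -10]
Key observation: the optimum is the walk 2->5->4->3, with weight 3 + (-4) + (-8) = -9.
Optimal value attained by: walk 2->5->4->3.
Answer: (C^⊗3)[2][3] = -9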